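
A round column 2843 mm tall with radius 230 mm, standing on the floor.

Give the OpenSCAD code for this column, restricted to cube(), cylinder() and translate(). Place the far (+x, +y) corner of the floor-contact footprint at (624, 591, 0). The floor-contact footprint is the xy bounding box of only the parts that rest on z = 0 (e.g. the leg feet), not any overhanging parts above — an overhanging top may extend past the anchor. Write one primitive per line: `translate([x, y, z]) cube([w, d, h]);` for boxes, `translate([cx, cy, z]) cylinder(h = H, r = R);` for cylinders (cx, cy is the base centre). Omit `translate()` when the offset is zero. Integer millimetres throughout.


translate([394, 361, 0]) cylinder(h = 2843, r = 230);


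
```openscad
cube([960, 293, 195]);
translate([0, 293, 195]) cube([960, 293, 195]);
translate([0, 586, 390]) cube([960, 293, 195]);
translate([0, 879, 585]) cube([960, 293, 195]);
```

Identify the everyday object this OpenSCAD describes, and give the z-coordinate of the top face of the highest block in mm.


A staircase. The total rise is 780 mm.

4 identical blocks, each offset up and back from the previous — a staircase. Each step is 195 mm tall and there are 4 of them, so the total rise is 4 × 195 = 780 mm.


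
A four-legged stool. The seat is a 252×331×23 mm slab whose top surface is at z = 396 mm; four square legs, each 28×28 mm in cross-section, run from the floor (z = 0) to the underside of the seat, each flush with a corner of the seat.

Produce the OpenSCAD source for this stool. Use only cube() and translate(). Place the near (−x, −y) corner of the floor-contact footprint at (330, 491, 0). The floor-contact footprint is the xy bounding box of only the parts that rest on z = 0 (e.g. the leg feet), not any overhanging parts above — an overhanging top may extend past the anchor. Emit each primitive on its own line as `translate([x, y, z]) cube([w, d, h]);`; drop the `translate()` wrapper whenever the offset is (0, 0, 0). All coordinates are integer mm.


translate([330, 491, 373]) cube([252, 331, 23]);
translate([330, 491, 0]) cube([28, 28, 373]);
translate([554, 491, 0]) cube([28, 28, 373]);
translate([330, 794, 0]) cube([28, 28, 373]);
translate([554, 794, 0]) cube([28, 28, 373]);


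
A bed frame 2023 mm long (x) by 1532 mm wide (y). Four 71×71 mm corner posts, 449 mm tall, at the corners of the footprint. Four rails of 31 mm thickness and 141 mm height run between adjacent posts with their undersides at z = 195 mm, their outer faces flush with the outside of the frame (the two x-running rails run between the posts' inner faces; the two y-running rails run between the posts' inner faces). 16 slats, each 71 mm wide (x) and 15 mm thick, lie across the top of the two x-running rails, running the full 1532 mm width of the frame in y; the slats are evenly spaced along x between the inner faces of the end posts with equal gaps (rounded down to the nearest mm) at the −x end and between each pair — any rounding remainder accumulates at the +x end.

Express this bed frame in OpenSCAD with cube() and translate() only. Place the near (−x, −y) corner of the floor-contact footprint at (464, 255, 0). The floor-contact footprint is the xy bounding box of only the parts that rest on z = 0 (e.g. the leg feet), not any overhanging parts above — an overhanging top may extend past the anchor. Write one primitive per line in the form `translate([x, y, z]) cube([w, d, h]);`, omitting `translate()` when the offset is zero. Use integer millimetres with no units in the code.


translate([464, 255, 0]) cube([71, 71, 449]);
translate([464, 1716, 0]) cube([71, 71, 449]);
translate([2416, 255, 0]) cube([71, 71, 449]);
translate([2416, 1716, 0]) cube([71, 71, 449]);
translate([535, 255, 195]) cube([1881, 31, 141]);
translate([535, 1756, 195]) cube([1881, 31, 141]);
translate([464, 326, 195]) cube([31, 1390, 141]);
translate([2456, 326, 195]) cube([31, 1390, 141]);
translate([578, 255, 336]) cube([71, 1532, 15]);
translate([692, 255, 336]) cube([71, 1532, 15]);
translate([806, 255, 336]) cube([71, 1532, 15]);
translate([920, 255, 336]) cube([71, 1532, 15]);
translate([1034, 255, 336]) cube([71, 1532, 15]);
translate([1148, 255, 336]) cube([71, 1532, 15]);
translate([1262, 255, 336]) cube([71, 1532, 15]);
translate([1376, 255, 336]) cube([71, 1532, 15]);
translate([1490, 255, 336]) cube([71, 1532, 15]);
translate([1604, 255, 336]) cube([71, 1532, 15]);
translate([1718, 255, 336]) cube([71, 1532, 15]);
translate([1832, 255, 336]) cube([71, 1532, 15]);
translate([1946, 255, 336]) cube([71, 1532, 15]);
translate([2060, 255, 336]) cube([71, 1532, 15]);
translate([2174, 255, 336]) cube([71, 1532, 15]);
translate([2288, 255, 336]) cube([71, 1532, 15]);


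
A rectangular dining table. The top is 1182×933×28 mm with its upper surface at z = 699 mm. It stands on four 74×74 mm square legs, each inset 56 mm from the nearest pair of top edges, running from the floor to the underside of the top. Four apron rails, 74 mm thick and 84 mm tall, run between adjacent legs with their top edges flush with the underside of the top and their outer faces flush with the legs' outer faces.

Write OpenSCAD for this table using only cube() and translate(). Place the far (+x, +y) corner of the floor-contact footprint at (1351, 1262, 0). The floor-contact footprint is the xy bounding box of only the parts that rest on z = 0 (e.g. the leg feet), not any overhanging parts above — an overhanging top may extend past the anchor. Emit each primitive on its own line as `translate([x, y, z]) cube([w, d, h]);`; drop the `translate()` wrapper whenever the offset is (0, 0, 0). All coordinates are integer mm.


// leg_h = 699 - 28 = 671
// apron z = 671 - 84 = 587
translate([225, 385, 671]) cube([1182, 933, 28]);
translate([281, 441, 0]) cube([74, 74, 671]);
translate([1277, 441, 0]) cube([74, 74, 671]);
translate([281, 1188, 0]) cube([74, 74, 671]);
translate([1277, 1188, 0]) cube([74, 74, 671]);
translate([355, 441, 587]) cube([922, 74, 84]);
translate([355, 1188, 587]) cube([922, 74, 84]);
translate([281, 515, 587]) cube([74, 673, 84]);
translate([1277, 515, 587]) cube([74, 673, 84]);


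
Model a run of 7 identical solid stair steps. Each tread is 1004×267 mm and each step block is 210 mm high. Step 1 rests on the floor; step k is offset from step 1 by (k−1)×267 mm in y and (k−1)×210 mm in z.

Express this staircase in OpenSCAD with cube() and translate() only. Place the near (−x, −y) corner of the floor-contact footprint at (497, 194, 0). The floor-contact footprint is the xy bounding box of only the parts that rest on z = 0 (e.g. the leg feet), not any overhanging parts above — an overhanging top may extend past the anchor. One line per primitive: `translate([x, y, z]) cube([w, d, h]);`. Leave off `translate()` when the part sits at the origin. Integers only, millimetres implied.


translate([497, 194, 0]) cube([1004, 267, 210]);
translate([497, 461, 210]) cube([1004, 267, 210]);
translate([497, 728, 420]) cube([1004, 267, 210]);
translate([497, 995, 630]) cube([1004, 267, 210]);
translate([497, 1262, 840]) cube([1004, 267, 210]);
translate([497, 1529, 1050]) cube([1004, 267, 210]);
translate([497, 1796, 1260]) cube([1004, 267, 210]);


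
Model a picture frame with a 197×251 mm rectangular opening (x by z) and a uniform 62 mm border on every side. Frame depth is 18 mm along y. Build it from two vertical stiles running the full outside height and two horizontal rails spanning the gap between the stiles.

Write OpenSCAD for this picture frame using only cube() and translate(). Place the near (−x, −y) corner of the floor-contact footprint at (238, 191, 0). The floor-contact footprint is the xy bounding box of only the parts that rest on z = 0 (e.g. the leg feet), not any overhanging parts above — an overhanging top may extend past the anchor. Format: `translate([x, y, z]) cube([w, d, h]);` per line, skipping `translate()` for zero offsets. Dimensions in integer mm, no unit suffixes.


translate([238, 191, 0]) cube([62, 18, 375]);
translate([497, 191, 0]) cube([62, 18, 375]);
translate([300, 191, 0]) cube([197, 18, 62]);
translate([300, 191, 313]) cube([197, 18, 62]);


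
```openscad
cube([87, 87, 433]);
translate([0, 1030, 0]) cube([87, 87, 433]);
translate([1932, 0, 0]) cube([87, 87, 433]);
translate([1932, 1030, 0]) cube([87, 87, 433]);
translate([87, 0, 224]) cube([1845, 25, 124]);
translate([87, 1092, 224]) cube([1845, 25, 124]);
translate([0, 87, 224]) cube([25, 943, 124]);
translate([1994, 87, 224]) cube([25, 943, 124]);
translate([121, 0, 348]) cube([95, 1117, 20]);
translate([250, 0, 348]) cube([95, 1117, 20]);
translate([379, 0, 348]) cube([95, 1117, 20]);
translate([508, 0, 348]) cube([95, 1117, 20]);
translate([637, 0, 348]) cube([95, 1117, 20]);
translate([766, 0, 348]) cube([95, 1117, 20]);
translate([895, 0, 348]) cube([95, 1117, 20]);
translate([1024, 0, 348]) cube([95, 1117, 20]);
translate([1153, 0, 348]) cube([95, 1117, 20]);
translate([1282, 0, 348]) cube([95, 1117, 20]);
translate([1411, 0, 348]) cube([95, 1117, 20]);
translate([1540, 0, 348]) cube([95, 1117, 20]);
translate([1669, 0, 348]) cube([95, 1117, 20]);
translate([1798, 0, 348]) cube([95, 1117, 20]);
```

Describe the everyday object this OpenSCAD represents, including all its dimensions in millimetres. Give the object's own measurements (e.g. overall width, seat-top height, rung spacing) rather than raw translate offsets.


A bed frame 2019 mm long (x) by 1117 mm wide (y). Four 87×87 mm corner posts, 433 mm tall, at the corners of the footprint. Four rails of 25 mm thickness and 124 mm height run between adjacent posts with their undersides at z = 224 mm, their outer faces flush with the outside of the frame (the two x-running rails run between the posts' inner faces; the two y-running rails run between the posts' inner faces). 14 slats, each 95 mm wide (x) and 20 mm thick, lie across the top of the two x-running rails, running the full 1117 mm width of the frame in y; along x they sit between the end posts with a 34 mm gap after the −x posts and between neighbouring slats, leaving 39 mm before the +x posts.


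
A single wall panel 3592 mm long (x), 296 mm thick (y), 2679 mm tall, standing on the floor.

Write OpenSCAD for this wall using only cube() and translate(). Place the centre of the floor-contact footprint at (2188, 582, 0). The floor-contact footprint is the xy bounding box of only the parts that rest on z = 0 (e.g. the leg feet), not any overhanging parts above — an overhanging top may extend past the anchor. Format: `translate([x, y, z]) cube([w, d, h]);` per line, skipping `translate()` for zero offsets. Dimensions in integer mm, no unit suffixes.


translate([392, 434, 0]) cube([3592, 296, 2679]);


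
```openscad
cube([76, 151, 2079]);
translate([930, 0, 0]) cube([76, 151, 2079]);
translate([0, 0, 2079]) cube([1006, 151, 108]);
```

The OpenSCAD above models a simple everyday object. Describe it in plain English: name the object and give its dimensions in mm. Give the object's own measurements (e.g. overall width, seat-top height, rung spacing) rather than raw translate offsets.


A door frame. The clear opening is 854 mm wide and 2079 mm high. Two 76 mm wide jambs, 151 mm deep, stand either side of the opening from the floor to the top of the opening. A 108 mm thick head sits across the top of both jambs, spanning the full outside width of the frame.


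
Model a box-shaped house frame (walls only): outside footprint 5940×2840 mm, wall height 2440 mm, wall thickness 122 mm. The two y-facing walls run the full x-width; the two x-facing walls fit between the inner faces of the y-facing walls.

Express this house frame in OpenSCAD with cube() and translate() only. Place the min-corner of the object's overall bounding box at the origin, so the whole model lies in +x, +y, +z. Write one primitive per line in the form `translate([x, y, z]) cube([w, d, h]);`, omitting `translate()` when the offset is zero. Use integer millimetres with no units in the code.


cube([5940, 122, 2440]);
translate([0, 2718, 0]) cube([5940, 122, 2440]);
translate([0, 122, 0]) cube([122, 2596, 2440]);
translate([5818, 122, 0]) cube([122, 2596, 2440]);


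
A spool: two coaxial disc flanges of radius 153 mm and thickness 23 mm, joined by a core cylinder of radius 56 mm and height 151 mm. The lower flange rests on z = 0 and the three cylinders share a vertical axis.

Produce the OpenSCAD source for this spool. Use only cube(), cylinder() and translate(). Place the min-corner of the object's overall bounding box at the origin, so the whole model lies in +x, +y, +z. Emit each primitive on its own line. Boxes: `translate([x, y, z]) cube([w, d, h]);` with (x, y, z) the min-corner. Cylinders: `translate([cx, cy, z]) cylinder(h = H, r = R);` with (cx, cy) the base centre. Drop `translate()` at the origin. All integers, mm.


translate([153, 153, 0]) cylinder(h = 23, r = 153);
translate([153, 153, 23]) cylinder(h = 151, r = 56);
translate([153, 153, 174]) cylinder(h = 23, r = 153);


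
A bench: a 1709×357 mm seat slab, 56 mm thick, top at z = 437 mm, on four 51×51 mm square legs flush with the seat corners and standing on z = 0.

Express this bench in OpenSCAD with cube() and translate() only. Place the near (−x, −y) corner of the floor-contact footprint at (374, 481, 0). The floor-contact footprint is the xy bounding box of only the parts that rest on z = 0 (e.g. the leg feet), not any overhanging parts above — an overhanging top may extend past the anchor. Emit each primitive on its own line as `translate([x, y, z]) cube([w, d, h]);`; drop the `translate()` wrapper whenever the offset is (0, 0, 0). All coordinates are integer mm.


// leg_h = 437 − 56 = 381
translate([374, 481, 381]) cube([1709, 357, 56]);
translate([374, 481, 0]) cube([51, 51, 381]);
translate([374, 787, 0]) cube([51, 51, 381]);
translate([2032, 481, 0]) cube([51, 51, 381]);
translate([2032, 787, 0]) cube([51, 51, 381]);


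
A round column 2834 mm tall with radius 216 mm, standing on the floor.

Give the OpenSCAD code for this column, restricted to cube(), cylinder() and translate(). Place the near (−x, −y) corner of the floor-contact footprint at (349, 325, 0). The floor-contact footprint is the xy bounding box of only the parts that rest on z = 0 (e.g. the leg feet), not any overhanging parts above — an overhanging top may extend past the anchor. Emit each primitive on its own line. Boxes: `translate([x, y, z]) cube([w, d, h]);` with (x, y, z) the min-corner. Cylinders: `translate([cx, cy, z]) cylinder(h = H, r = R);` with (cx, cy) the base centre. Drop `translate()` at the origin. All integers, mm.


translate([565, 541, 0]) cylinder(h = 2834, r = 216);


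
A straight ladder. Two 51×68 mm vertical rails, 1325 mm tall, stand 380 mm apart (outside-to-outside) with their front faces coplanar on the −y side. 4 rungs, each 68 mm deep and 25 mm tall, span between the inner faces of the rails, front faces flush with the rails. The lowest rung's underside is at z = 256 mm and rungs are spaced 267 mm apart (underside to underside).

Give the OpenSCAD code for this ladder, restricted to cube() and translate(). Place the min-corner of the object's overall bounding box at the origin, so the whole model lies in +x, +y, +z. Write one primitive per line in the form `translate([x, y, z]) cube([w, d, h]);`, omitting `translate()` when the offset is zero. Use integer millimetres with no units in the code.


cube([51, 68, 1325]);
translate([329, 0, 0]) cube([51, 68, 1325]);
translate([51, 0, 256]) cube([278, 68, 25]);
translate([51, 0, 523]) cube([278, 68, 25]);
translate([51, 0, 790]) cube([278, 68, 25]);
translate([51, 0, 1057]) cube([278, 68, 25]);


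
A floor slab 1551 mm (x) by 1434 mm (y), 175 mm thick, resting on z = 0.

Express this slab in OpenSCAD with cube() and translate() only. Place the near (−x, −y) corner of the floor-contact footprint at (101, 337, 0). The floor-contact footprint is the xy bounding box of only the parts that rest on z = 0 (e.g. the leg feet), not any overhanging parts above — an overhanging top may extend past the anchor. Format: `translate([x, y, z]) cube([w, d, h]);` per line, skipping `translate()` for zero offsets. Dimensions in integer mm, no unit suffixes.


translate([101, 337, 0]) cube([1551, 1434, 175]);


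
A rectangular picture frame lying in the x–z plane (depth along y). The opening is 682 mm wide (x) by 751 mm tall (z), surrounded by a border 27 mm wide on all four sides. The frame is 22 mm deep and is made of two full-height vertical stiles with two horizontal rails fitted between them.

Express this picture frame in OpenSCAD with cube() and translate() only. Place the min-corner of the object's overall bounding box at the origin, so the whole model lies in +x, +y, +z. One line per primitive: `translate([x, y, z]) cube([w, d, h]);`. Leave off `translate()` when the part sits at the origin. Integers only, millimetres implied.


cube([27, 22, 805]);
translate([709, 0, 0]) cube([27, 22, 805]);
translate([27, 0, 0]) cube([682, 22, 27]);
translate([27, 0, 778]) cube([682, 22, 27]);


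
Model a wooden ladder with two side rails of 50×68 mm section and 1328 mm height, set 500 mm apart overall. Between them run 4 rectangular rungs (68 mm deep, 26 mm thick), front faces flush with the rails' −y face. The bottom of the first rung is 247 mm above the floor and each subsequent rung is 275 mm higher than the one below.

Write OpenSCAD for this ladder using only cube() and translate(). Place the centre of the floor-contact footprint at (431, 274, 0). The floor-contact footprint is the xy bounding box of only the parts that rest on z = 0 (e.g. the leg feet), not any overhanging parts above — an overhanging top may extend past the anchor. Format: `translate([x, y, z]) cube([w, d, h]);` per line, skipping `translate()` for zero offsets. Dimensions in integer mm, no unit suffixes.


translate([181, 240, 0]) cube([50, 68, 1328]);
translate([631, 240, 0]) cube([50, 68, 1328]);
translate([231, 240, 247]) cube([400, 68, 26]);
translate([231, 240, 522]) cube([400, 68, 26]);
translate([231, 240, 797]) cube([400, 68, 26]);
translate([231, 240, 1072]) cube([400, 68, 26]);


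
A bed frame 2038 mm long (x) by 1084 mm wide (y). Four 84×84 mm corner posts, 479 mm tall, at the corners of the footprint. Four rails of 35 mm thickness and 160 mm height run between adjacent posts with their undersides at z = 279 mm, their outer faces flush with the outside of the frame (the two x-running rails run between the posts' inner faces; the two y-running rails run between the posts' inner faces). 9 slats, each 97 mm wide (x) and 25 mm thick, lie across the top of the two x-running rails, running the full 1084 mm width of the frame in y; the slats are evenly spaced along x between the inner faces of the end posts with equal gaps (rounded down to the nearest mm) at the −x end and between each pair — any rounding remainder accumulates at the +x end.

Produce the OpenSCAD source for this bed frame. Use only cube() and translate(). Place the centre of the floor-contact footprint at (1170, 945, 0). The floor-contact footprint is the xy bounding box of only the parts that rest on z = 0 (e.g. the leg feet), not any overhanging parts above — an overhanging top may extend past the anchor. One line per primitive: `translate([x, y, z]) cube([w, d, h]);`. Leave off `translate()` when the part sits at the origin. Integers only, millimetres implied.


translate([151, 403, 0]) cube([84, 84, 479]);
translate([151, 1403, 0]) cube([84, 84, 479]);
translate([2105, 403, 0]) cube([84, 84, 479]);
translate([2105, 1403, 0]) cube([84, 84, 479]);
translate([235, 403, 279]) cube([1870, 35, 160]);
translate([235, 1452, 279]) cube([1870, 35, 160]);
translate([151, 487, 279]) cube([35, 916, 160]);
translate([2154, 487, 279]) cube([35, 916, 160]);
translate([334, 403, 439]) cube([97, 1084, 25]);
translate([530, 403, 439]) cube([97, 1084, 25]);
translate([726, 403, 439]) cube([97, 1084, 25]);
translate([922, 403, 439]) cube([97, 1084, 25]);
translate([1118, 403, 439]) cube([97, 1084, 25]);
translate([1314, 403, 439]) cube([97, 1084, 25]);
translate([1510, 403, 439]) cube([97, 1084, 25]);
translate([1706, 403, 439]) cube([97, 1084, 25]);
translate([1902, 403, 439]) cube([97, 1084, 25]);


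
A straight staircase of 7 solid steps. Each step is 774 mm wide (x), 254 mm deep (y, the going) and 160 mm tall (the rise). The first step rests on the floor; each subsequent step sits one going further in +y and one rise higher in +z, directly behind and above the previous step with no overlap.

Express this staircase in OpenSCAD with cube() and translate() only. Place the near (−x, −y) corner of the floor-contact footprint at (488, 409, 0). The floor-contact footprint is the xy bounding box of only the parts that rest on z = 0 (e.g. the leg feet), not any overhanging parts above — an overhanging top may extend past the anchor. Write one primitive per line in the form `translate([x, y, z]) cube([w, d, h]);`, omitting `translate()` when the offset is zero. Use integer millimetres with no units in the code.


translate([488, 409, 0]) cube([774, 254, 160]);
translate([488, 663, 160]) cube([774, 254, 160]);
translate([488, 917, 320]) cube([774, 254, 160]);
translate([488, 1171, 480]) cube([774, 254, 160]);
translate([488, 1425, 640]) cube([774, 254, 160]);
translate([488, 1679, 800]) cube([774, 254, 160]);
translate([488, 1933, 960]) cube([774, 254, 160]);


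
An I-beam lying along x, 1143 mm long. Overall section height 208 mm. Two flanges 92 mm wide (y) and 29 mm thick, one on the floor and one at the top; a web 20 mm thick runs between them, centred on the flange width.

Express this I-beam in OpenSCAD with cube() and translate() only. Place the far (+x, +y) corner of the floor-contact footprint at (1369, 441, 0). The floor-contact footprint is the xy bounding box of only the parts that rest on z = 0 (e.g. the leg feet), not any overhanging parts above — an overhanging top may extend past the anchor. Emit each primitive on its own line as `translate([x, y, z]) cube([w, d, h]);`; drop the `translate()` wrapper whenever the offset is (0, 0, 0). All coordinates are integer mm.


translate([226, 349, 0]) cube([1143, 92, 29]);
translate([226, 385, 29]) cube([1143, 20, 150]);
translate([226, 349, 179]) cube([1143, 92, 29]);


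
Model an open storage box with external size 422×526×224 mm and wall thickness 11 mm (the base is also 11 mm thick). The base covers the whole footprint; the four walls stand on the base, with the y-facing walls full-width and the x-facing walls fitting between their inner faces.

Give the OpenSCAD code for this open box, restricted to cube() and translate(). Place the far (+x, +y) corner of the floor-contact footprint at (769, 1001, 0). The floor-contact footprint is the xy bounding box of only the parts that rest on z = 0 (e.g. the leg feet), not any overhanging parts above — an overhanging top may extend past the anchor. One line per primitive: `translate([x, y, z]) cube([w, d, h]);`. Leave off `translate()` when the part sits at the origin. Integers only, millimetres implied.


translate([347, 475, 0]) cube([422, 526, 11]);
translate([347, 475, 11]) cube([422, 11, 213]);
translate([347, 990, 11]) cube([422, 11, 213]);
translate([347, 486, 11]) cube([11, 504, 213]);
translate([758, 486, 11]) cube([11, 504, 213]);


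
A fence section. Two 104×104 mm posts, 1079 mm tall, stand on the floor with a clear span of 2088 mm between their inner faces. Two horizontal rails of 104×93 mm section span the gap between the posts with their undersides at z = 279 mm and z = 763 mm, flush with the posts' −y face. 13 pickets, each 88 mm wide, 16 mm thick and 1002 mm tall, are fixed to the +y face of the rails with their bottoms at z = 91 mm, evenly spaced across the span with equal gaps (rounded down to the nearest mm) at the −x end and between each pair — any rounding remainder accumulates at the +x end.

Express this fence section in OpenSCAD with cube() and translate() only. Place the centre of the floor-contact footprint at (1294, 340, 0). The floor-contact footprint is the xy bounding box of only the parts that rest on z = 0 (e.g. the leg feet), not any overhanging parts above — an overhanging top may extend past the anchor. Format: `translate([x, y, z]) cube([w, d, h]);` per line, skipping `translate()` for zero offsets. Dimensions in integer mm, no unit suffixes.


translate([146, 288, 0]) cube([104, 104, 1079]);
translate([2338, 288, 0]) cube([104, 104, 1079]);
translate([250, 288, 279]) cube([2088, 104, 93]);
translate([250, 288, 763]) cube([2088, 104, 93]);
translate([317, 392, 91]) cube([88, 16, 1002]);
translate([472, 392, 91]) cube([88, 16, 1002]);
translate([627, 392, 91]) cube([88, 16, 1002]);
translate([782, 392, 91]) cube([88, 16, 1002]);
translate([937, 392, 91]) cube([88, 16, 1002]);
translate([1092, 392, 91]) cube([88, 16, 1002]);
translate([1247, 392, 91]) cube([88, 16, 1002]);
translate([1402, 392, 91]) cube([88, 16, 1002]);
translate([1557, 392, 91]) cube([88, 16, 1002]);
translate([1712, 392, 91]) cube([88, 16, 1002]);
translate([1867, 392, 91]) cube([88, 16, 1002]);
translate([2022, 392, 91]) cube([88, 16, 1002]);
translate([2177, 392, 91]) cube([88, 16, 1002]);


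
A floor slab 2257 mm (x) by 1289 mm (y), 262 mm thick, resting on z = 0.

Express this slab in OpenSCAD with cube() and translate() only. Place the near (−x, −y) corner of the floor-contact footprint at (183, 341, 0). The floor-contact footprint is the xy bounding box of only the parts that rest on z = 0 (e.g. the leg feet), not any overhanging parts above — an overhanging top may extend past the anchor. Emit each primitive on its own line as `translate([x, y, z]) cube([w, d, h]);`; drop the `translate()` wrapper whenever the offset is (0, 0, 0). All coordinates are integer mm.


translate([183, 341, 0]) cube([2257, 1289, 262]);


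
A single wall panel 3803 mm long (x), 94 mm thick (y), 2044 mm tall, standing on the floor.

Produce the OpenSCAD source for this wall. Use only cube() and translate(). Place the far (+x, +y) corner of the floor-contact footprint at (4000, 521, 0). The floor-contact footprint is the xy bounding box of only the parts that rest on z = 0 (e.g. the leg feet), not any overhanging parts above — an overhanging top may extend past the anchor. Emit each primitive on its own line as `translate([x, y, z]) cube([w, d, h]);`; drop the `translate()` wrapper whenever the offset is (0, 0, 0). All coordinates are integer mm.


translate([197, 427, 0]) cube([3803, 94, 2044]);


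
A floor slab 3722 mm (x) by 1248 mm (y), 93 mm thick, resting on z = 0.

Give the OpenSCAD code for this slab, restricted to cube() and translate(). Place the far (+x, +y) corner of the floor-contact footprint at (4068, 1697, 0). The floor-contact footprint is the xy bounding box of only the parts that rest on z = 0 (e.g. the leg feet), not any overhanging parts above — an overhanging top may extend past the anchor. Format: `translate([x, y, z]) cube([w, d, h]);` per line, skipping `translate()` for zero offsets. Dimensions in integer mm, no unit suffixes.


translate([346, 449, 0]) cube([3722, 1248, 93]);


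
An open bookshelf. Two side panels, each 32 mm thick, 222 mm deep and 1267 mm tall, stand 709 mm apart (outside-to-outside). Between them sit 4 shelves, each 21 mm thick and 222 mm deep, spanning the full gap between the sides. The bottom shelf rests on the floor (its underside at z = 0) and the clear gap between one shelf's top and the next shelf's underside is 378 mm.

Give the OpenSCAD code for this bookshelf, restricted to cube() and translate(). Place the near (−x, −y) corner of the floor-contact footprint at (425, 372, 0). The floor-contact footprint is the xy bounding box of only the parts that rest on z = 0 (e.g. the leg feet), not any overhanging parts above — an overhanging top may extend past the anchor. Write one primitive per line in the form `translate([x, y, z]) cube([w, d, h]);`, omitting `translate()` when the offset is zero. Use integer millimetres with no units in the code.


translate([425, 372, 0]) cube([32, 222, 1267]);
translate([1102, 372, 0]) cube([32, 222, 1267]);
translate([457, 372, 0]) cube([645, 222, 21]);
translate([457, 372, 399]) cube([645, 222, 21]);
translate([457, 372, 798]) cube([645, 222, 21]);
translate([457, 372, 1197]) cube([645, 222, 21]);


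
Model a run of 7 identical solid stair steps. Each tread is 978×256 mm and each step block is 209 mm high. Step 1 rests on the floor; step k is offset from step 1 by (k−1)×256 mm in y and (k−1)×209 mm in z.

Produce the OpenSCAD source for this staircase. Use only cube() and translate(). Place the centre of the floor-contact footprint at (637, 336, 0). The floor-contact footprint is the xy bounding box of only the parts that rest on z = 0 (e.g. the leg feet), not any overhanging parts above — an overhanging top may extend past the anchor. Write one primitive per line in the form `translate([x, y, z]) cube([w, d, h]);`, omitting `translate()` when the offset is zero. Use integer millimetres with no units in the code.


translate([148, 208, 0]) cube([978, 256, 209]);
translate([148, 464, 209]) cube([978, 256, 209]);
translate([148, 720, 418]) cube([978, 256, 209]);
translate([148, 976, 627]) cube([978, 256, 209]);
translate([148, 1232, 836]) cube([978, 256, 209]);
translate([148, 1488, 1045]) cube([978, 256, 209]);
translate([148, 1744, 1254]) cube([978, 256, 209]);


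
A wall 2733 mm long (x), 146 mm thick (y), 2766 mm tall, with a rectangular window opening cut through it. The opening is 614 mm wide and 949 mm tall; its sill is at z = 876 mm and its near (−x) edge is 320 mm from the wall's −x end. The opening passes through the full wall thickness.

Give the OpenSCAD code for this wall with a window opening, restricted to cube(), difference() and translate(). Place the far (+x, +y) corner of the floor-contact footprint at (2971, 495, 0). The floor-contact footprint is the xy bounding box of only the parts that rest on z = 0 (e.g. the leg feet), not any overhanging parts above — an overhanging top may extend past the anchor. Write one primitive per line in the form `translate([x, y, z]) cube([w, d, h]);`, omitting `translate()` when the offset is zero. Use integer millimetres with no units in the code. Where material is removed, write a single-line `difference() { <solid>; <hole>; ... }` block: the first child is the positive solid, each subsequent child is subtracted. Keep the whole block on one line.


difference() { translate([238, 349, 0]) cube([2733, 146, 2766]); translate([558, 349, 876]) cube([614, 146, 949]); }


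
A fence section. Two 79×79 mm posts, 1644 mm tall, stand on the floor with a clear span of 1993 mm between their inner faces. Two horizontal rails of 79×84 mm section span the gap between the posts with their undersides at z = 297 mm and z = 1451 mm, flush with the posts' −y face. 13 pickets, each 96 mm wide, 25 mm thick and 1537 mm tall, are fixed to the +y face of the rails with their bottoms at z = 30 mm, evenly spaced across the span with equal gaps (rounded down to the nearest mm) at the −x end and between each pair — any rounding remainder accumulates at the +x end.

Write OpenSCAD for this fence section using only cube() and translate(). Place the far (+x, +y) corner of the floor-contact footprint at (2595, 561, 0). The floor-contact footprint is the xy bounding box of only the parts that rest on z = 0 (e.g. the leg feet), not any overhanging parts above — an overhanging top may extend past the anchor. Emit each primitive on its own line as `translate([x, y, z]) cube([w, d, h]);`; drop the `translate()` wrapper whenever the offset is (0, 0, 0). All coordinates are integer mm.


translate([444, 482, 0]) cube([79, 79, 1644]);
translate([2516, 482, 0]) cube([79, 79, 1644]);
translate([523, 482, 297]) cube([1993, 79, 84]);
translate([523, 482, 1451]) cube([1993, 79, 84]);
translate([576, 561, 30]) cube([96, 25, 1537]);
translate([725, 561, 30]) cube([96, 25, 1537]);
translate([874, 561, 30]) cube([96, 25, 1537]);
translate([1023, 561, 30]) cube([96, 25, 1537]);
translate([1172, 561, 30]) cube([96, 25, 1537]);
translate([1321, 561, 30]) cube([96, 25, 1537]);
translate([1470, 561, 30]) cube([96, 25, 1537]);
translate([1619, 561, 30]) cube([96, 25, 1537]);
translate([1768, 561, 30]) cube([96, 25, 1537]);
translate([1917, 561, 30]) cube([96, 25, 1537]);
translate([2066, 561, 30]) cube([96, 25, 1537]);
translate([2215, 561, 30]) cube([96, 25, 1537]);
translate([2364, 561, 30]) cube([96, 25, 1537]);


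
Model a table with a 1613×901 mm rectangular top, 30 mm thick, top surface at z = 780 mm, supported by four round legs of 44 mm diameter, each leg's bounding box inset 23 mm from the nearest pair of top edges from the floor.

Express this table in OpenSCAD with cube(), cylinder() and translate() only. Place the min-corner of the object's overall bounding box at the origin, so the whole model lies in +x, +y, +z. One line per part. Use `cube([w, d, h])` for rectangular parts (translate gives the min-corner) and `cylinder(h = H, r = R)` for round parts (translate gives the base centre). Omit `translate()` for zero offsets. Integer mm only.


// leg_h = 780 - 30 = 750
translate([0, 0, 750]) cube([1613, 901, 30]);
translate([45, 45, 0]) cylinder(h = 750, r = 22);
translate([1568, 45, 0]) cylinder(h = 750, r = 22);
translate([45, 856, 0]) cylinder(h = 750, r = 22);
translate([1568, 856, 0]) cylinder(h = 750, r = 22);


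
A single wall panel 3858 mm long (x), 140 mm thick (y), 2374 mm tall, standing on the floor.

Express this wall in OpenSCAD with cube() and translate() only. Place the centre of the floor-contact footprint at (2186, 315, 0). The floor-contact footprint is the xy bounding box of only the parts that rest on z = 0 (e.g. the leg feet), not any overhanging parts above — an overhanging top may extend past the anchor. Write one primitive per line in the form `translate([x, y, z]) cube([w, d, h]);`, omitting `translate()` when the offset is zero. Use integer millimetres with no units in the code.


translate([257, 245, 0]) cube([3858, 140, 2374]);


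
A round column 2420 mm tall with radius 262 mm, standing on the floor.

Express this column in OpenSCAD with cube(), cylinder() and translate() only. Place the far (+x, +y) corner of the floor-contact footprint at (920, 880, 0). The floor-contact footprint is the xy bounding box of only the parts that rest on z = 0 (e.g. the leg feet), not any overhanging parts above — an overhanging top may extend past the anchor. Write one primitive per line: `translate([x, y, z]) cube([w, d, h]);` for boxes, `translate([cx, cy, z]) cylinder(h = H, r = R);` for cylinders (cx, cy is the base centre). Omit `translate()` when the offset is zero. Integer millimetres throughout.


translate([658, 618, 0]) cylinder(h = 2420, r = 262);


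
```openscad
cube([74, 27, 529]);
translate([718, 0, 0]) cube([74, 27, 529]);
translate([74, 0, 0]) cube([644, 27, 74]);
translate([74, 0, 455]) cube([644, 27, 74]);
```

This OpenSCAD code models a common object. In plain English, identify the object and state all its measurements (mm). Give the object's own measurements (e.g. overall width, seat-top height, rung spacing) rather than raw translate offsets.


A rectangular picture frame lying in the x–z plane (depth along y). The opening is 644 mm wide (x) by 381 mm tall (z), surrounded by a border 74 mm wide on all four sides. The frame is 27 mm deep and is made of two full-height vertical stiles with two horizontal rails fitted between them.


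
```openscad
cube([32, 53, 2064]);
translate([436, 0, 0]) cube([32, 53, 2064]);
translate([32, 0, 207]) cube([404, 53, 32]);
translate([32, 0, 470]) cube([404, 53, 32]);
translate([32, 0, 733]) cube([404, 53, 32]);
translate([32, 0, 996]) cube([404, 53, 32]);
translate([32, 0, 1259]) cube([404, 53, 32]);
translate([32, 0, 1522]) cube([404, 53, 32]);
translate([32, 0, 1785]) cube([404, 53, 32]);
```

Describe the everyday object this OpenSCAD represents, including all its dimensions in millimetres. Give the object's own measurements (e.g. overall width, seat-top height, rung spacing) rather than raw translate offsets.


A straight ladder. Two 32×53 mm vertical rails, 2064 mm tall, stand 468 mm apart (outside-to-outside) with their front faces coplanar on the −y side. 7 rungs, each 53 mm deep and 32 mm tall, span between the inner faces of the rails, front faces flush with the rails. The lowest rung's underside is at z = 207 mm and rungs are spaced 263 mm apart (underside to underside).


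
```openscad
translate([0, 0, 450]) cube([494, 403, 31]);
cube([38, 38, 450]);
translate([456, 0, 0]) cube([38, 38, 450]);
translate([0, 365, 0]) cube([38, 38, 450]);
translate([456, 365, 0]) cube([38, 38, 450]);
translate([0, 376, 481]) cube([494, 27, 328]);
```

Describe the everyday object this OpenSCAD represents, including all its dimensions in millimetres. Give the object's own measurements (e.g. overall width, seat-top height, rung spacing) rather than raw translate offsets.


A chair. The seat is a 494×403×31 mm slab with its top at z = 481 mm, on four 38×38 mm corner legs (flush with the seat edges, standing on z = 0). A flat backrest 27 mm thick, 328 mm tall, spans the full seat width and rises from the seat top along its +y edge, rear face flush with the rear of the seat.


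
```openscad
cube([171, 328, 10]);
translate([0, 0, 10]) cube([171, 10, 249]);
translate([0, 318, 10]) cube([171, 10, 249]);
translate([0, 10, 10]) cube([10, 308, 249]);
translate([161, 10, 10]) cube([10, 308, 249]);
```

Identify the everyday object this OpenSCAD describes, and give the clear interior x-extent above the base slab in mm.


An open box. The internal width is 151 mm.

A 171×328 base slab with four walls standing on it — an open box. The base is 171 mm wide and the walls are 10 mm thick, so the internal width is 171 − 2 × 10 = 151 mm.


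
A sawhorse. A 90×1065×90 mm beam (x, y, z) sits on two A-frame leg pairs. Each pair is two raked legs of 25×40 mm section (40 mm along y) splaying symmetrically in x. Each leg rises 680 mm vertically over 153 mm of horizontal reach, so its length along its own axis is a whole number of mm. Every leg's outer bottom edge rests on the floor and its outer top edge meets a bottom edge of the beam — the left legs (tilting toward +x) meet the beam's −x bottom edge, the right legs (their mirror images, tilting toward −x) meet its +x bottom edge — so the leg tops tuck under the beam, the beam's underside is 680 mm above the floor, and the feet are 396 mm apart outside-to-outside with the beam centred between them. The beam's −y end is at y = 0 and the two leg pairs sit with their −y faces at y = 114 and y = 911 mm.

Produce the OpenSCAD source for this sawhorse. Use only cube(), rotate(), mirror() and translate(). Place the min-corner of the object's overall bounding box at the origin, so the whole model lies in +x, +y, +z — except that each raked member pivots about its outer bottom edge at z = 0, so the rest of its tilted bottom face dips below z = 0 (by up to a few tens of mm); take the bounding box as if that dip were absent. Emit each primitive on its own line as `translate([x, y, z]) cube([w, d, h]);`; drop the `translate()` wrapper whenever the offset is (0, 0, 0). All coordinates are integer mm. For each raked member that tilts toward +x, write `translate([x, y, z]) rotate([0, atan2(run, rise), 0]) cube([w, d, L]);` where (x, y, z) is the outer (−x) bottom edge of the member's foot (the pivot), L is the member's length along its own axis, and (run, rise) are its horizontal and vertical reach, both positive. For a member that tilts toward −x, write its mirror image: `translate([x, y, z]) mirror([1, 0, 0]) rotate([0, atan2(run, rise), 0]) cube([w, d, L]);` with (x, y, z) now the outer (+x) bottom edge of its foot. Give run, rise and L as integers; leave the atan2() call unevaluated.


translate([153, 0, 680]) cube([90, 1065, 90]);
translate([0, 114, 0]) rotate([0, atan2(153, 680), 0]) cube([25, 40, 697]);
translate([396, 114, 0]) mirror([1, 0, 0]) rotate([0, atan2(153, 680), 0]) cube([25, 40, 697]);
translate([0, 911, 0]) rotate([0, atan2(153, 680), 0]) cube([25, 40, 697]);
translate([396, 911, 0]) mirror([1, 0, 0]) rotate([0, atan2(153, 680), 0]) cube([25, 40, 697]);
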